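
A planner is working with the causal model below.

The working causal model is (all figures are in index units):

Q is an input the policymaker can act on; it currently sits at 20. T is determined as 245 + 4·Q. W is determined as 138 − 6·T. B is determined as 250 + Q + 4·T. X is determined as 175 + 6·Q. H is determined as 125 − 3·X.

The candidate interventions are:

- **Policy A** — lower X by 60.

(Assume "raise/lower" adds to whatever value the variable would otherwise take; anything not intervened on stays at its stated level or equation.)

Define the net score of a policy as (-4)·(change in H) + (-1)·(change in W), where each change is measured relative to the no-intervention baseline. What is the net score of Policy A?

Baseline:
  Q = 20
  T = 245 + 4·20 = 325
  W = 138 − 6·325 = -1812
  X = 175 + 6·20 = 295
  H = 125 − 3·295 = -760
Policy A (X − 60):
  Q = 20
  T = 245 + 4·20 = 325
  W = 138 − 6·325 = -1812
  X = 175 + 6·20 (−60 from intervention) = 235
  H = 125 − 3·235 = -580
ΔH = -580 − (-760) = 180; ΔW = -1812 − (-1812) = 0
Score = (-4)·180 + (-1)·0 = -720

-720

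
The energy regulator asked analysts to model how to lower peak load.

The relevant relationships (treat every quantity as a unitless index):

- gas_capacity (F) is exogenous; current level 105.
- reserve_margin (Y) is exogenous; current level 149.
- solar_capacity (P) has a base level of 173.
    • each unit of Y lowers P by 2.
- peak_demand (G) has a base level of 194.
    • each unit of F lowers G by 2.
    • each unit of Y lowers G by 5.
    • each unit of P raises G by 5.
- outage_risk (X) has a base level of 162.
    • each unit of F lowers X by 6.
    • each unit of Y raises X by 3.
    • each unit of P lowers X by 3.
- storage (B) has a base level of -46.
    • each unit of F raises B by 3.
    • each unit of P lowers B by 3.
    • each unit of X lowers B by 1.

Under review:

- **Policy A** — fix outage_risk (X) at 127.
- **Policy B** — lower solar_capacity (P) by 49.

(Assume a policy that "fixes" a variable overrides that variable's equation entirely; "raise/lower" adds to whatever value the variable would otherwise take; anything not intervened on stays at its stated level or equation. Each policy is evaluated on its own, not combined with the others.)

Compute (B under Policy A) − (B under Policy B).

Policy A (X := 127):
  F = 105
  Y = 149
  P = 173 − 2·149 = -125
  X = 127
  B = -46 + 3·105 − 3·(-125) − 127 = 517
Policy B (P − 49):
  F = 105
  Y = 149
  P = 173 − 2·149 (−49 from intervention) = -174
  X = 162 − 6·105 + 3·149 − 3·(-174) = 501
  B = -46 + 3·105 − 3·(-174) − 501 = 290
B: 517 − 290 = 227

227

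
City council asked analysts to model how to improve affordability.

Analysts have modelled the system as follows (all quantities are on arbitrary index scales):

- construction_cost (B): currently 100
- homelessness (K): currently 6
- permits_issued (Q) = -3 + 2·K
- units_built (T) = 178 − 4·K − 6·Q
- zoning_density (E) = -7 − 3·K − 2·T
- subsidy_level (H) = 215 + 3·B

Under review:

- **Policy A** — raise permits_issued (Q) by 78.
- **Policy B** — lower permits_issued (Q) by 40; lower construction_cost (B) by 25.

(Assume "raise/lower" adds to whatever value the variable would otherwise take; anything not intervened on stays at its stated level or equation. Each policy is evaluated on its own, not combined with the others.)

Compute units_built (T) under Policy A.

-368

Policy A (Q + 78):
  K = 6
  Q = -3 + 2·6 (+78 from intervention) = 87
  T = 178 − 4·6 − 6·87 = -368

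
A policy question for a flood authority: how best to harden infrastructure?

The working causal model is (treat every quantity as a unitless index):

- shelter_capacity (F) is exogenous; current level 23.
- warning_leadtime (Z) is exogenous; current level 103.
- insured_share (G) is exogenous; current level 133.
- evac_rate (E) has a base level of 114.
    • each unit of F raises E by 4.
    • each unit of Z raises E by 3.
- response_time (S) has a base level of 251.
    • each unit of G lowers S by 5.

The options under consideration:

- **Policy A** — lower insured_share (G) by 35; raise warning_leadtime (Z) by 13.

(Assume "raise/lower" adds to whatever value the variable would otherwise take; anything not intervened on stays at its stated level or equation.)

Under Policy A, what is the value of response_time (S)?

-239

Policy A (G − 35, Z + 13):
  G = 133 − 35 = 98
  S = 251 − 5·98 = -239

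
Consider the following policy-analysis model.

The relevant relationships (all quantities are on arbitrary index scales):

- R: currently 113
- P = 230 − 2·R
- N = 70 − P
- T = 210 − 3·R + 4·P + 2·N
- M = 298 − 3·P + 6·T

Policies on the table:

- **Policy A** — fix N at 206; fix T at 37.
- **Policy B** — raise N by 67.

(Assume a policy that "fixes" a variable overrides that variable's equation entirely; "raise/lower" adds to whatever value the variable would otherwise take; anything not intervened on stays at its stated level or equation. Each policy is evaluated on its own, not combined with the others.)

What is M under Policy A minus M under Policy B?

-696

Policy A (N := 206, T := 37):
  R = 113
  P = 230 − 2·113 = 4
  N = 206
  T = 37
  M = 298 − 3·4 + 6·37 = 508
Policy B (N + 67):
  R = 113
  P = 230 − 2·113 = 4
  N = 70 − 4 (+67 from intervention) = 133
  T = 210 − 3·113 + 4·4 + 2·133 = 153
  M = 298 − 3·4 + 6·153 = 1204
M: 508 − 1204 = -696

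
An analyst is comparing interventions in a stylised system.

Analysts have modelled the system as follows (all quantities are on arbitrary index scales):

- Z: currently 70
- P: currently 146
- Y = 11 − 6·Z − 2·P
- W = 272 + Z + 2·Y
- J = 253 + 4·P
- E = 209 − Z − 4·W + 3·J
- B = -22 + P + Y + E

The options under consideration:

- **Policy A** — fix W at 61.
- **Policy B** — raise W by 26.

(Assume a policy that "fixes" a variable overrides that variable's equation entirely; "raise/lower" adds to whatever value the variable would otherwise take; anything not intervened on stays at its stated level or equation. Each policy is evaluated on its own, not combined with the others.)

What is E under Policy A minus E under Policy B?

Policy A (W := 61):
  Z = 70
  P = 146
  Y = 11 − 6·70 − 2·146 = -701
  W = 61
  J = 253 + 4·146 = 837
  E = 209 − 70 − 4·61 + 3·837 = 2406
Policy B (W + 26):
  Z = 70
  P = 146
  Y = 11 − 6·70 − 2·146 = -701
  W = 272 + 70 + 2·(-701) (+26 from intervention) = -1034
  J = 253 + 4·146 = 837
  E = 209 − 70 − 4·(-1034) + 3·837 = 6786
E: 2406 − 6786 = -4380

-4380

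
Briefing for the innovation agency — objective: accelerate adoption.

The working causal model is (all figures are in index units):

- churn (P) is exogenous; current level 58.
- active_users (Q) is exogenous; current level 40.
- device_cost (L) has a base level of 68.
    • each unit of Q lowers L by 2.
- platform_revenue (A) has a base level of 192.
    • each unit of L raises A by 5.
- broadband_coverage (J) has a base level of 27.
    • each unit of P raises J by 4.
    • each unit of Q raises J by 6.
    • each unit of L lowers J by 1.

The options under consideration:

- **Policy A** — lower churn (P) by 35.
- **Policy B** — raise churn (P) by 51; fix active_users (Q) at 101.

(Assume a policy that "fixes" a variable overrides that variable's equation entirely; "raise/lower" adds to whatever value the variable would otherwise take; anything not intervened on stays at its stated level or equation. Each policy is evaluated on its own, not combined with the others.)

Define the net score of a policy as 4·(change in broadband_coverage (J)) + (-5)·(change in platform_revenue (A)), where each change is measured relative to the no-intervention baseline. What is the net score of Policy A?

Baseline:
  P = 58
  Q = 40
  L = 68 − 2·40 = -12
  A = 192 + 5·(-12) = 132
  J = 27 + 4·58 + 6·40 − (-12) = 511
Policy A (P − 35):
  P = 58 − 35 = 23
  Q = 40
  L = 68 − 2·40 = -12
  A = 192 + 5·(-12) = 132
  J = 27 + 4·23 + 6·40 − (-12) = 371
ΔJ = 371 − 511 = -140; ΔA = 132 − 132 = 0
Score = 4·(-140) + (-5)·0 = -560

-560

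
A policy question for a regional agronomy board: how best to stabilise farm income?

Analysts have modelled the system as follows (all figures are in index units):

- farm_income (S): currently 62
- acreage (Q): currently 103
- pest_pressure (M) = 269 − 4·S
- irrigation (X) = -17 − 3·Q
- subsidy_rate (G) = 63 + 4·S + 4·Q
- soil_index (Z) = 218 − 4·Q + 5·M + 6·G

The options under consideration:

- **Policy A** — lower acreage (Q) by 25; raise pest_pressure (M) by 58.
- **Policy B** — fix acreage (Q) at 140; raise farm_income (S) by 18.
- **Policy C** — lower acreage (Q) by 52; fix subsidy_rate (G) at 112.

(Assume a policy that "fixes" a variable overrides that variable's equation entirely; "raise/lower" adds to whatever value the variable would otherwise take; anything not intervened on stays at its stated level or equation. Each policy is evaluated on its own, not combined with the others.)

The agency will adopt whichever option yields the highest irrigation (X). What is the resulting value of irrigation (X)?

-170

Policy A (Q − 25, M + 58):
  Q = 103 − 25 = 78
  X = -17 − 3·78 = -251
Policy B (Q := 140, S + 18):
  Q = 140
  X = -17 − 3·140 = -437
Policy C (Q − 52, G := 112):
  Q = 103 − 52 = 51
  X = -17 − 3·51 = -170
Comparing — Policy A: X=-251, Policy B: X=-437, Policy C: X=-170. Highest is -170 (Policy C).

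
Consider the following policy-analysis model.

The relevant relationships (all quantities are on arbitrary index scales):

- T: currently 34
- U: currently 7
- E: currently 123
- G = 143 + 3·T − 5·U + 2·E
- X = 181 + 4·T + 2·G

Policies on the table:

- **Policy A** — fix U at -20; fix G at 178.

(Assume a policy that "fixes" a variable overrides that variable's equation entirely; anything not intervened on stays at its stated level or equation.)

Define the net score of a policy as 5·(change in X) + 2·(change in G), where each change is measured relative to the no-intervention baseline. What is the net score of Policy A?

-3336

Baseline:
  T = 34
  U = 7
  E = 123
  G = 143 + 3·34 − 5·7 + 2·123 = 456
  X = 181 + 4·34 + 2·456 = 1229
Policy A (U := -20, G := 178):
  T = 34
  U = -20
  E = 123
  G = 178
  X = 181 + 4·34 + 2·178 = 673
ΔX = 673 − 1229 = -556; ΔG = 178 − 456 = -278
Score = 5·(-556) + 2·(-278) = -3336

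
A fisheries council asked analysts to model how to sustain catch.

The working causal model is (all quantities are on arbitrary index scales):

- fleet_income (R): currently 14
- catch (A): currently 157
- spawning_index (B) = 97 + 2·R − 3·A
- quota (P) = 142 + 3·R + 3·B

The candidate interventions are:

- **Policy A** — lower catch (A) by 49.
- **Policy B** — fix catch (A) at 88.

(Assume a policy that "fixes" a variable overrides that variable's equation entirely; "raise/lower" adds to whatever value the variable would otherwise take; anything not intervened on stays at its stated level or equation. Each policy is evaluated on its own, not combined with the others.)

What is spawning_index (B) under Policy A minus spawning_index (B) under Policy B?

-60

Policy A (A − 49):
  R = 14
  A = 157 − 49 = 108
  B = 97 + 2·14 − 3·108 = -199
Policy B (A := 88):
  R = 14
  A = 88
  B = 97 + 2·14 − 3·88 = -139
B: -199 − (-139) = -60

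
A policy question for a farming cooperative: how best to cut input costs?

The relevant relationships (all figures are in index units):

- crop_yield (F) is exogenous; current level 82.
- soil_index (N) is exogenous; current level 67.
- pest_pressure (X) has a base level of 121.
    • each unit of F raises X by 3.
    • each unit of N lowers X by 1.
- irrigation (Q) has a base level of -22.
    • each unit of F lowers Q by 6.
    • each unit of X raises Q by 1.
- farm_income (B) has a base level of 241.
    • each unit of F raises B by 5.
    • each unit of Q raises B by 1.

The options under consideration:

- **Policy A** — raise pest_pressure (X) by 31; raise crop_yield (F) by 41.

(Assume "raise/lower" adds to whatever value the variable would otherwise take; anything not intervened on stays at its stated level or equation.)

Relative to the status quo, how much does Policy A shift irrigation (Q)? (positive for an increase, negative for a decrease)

-92

Baseline:
  F = 82
  N = 67
  X = 121 + 3·82 − 67 = 300
  Q = -22 − 6·82 + 300 = -214
Policy A (X + 31, F + 41):
  F = 82 + 41 = 123
  N = 67
  X = 121 + 3·123 − 67 (+31 from intervention) = 454
  Q = -22 − 6·123 + 454 = -306
Change in Q: -306 − (-214) = -92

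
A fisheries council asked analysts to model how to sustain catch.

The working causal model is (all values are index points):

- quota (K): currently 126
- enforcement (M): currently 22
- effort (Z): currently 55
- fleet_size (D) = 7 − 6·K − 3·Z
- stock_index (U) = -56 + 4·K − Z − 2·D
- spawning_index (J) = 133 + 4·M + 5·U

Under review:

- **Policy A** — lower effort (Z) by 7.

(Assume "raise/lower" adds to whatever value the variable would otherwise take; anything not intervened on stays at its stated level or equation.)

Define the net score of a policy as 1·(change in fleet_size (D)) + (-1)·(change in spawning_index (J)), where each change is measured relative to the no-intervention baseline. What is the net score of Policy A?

196

Baseline:
  K = 126
  M = 22
  Z = 55
  D = 7 − 6·126 − 3·55 = -914
  U = -56 + 4·126 − 55 − 2·(-914) = 2221
  J = 133 + 4·22 + 5·2221 = 11326
Policy A (Z − 7):
  K = 126
  M = 22
  Z = 55 − 7 = 48
  D = 7 − 6·126 − 3·48 = -893
  U = -56 + 4·126 − 48 − 2·(-893) = 2186
  J = 133 + 4·22 + 5·2186 = 11151
ΔD = -893 − (-914) = 21; ΔJ = 11151 − 11326 = -175
Score = 1·21 + (-1)·(-175) = 196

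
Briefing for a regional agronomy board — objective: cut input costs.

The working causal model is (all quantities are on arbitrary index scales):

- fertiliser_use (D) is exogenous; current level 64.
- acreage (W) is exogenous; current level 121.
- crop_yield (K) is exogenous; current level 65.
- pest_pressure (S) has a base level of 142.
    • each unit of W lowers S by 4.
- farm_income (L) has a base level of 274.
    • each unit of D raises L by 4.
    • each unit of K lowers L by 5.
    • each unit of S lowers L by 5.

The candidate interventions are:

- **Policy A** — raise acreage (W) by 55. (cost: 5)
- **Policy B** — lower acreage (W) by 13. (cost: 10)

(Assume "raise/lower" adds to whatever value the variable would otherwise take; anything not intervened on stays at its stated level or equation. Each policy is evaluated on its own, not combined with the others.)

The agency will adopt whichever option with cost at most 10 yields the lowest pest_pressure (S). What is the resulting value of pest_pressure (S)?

-562

Policy A (W + 55):
  W = 121 + 55 = 176
  S = 142 − 4·176 = -562
Policy B (W − 13):
  W = 121 − 13 = 108
  S = 142 − 4·108 = -290
Comparing — Policy A: S=-562, Policy B: S=-290. Lowest is -562 (Policy A).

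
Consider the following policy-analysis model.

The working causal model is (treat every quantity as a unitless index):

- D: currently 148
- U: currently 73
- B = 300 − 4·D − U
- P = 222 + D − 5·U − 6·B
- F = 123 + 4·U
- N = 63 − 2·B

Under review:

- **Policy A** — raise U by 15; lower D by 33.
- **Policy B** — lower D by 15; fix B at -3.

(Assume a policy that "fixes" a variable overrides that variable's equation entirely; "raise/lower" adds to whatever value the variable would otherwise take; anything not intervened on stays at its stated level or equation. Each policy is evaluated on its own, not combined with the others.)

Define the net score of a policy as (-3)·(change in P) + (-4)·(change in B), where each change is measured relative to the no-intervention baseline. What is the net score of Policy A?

1962

Baseline:
  D = 148
  U = 73
  B = 300 − 4·148 − 73 = -365
  P = 222 + 148 − 5·73 − 6·(-365) = 2195
Policy A (U + 15, D − 33):
  D = 148 − 33 = 115
  U = 73 + 15 = 88
  B = 300 − 4·115 − 88 = -248
  P = 222 + 115 − 5·88 − 6·(-248) = 1385
ΔP = 1385 − 2195 = -810; ΔB = -248 − (-365) = 117
Score = (-3)·(-810) + (-4)·117 = 1962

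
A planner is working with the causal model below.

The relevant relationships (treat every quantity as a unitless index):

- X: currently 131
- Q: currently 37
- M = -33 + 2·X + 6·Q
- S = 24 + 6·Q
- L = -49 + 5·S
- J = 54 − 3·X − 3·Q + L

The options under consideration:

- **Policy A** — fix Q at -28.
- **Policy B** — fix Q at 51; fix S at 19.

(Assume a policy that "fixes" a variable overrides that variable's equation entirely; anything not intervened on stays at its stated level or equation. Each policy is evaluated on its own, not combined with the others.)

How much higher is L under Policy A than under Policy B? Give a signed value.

Policy A (Q := -28):
  Q = -28
  S = 24 + 6·(-28) = -144
  L = -49 + 5·(-144) = -769
Policy B (Q := 51, S := 19):
  Q = 51
  S = 19
  L = -49 + 5·19 = 46
L: -769 − 46 = -815

-815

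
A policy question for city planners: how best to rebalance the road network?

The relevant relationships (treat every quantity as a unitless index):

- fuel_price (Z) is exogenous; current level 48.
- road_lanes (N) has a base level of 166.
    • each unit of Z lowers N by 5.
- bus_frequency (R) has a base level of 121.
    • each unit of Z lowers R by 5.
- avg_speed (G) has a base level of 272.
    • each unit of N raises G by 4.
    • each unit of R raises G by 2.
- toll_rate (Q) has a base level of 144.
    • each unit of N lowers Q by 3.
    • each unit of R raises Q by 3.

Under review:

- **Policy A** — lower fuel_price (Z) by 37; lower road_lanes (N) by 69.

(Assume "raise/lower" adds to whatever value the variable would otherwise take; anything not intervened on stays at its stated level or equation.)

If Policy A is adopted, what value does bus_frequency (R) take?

Policy A (Z − 37, N − 69):
  Z = 48 − 37 = 11
  R = 121 − 5·11 = 66

66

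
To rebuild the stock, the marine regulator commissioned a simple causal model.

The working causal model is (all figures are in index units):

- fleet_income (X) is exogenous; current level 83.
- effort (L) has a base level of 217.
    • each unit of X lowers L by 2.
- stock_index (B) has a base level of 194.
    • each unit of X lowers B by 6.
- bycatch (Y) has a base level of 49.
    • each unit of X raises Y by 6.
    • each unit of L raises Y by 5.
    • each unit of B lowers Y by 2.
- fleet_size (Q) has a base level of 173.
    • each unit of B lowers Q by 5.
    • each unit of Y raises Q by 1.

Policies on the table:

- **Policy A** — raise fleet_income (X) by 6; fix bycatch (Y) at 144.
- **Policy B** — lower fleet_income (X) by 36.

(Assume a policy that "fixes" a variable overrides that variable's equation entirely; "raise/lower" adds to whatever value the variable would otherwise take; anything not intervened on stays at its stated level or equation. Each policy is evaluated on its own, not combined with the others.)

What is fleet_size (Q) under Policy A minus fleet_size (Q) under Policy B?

Policy A (X + 6, Y := 144):
  X = 83 + 6 = 89
  L = 217 − 2·89 = 39
  B = 194 − 6·89 = -340
  Y = 144
  Q = 173 − 5·(-340) + 144 = 2017
Policy B (X − 36):
  X = 83 − 36 = 47
  L = 217 − 2·47 = 123
  B = 194 − 6·47 = -88
  Y = 49 + 6·47 + 5·123 − 2·(-88) = 1122
  Q = 173 − 5·(-88) + 1122 = 1735
Q: 2017 − 1735 = 282

282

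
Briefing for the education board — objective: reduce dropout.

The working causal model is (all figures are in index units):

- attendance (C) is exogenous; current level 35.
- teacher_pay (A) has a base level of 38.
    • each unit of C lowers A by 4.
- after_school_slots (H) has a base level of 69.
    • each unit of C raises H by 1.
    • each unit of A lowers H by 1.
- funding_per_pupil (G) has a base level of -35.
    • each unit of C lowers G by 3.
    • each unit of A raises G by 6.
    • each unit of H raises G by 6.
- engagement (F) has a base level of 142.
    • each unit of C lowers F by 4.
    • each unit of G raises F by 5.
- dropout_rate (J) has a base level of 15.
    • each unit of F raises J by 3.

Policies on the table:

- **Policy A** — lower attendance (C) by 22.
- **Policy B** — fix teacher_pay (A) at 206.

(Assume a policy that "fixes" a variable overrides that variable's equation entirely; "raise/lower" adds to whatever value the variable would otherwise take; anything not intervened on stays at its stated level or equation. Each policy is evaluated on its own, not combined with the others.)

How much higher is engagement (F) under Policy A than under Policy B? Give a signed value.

-242

Policy A (C − 22):
  C = 35 − 22 = 13
  A = 38 − 4·13 = -14
  H = 69 + 13 − (-14) = 96
  G = -35 − 3·13 + 6·(-14) + 6·96 = 418
  F = 142 − 4·13 + 5·418 = 2180
Policy B (A := 206):
  C = 35
  A = 206
  H = 69 + 35 − 206 = -102
  G = -35 − 3·35 + 6·206 + 6·(-102) = 484
  F = 142 − 4·35 + 5·484 = 2422
F: 2180 − 2422 = -242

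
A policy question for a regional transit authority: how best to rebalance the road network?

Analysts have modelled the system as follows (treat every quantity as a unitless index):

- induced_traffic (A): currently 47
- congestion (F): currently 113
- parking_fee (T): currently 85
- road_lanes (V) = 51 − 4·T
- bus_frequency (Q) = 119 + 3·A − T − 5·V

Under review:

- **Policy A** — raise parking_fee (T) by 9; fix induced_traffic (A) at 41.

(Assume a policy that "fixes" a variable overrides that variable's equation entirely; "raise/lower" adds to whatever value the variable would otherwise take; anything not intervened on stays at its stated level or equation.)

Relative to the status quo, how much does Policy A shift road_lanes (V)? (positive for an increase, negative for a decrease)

-36

Baseline:
  T = 85
  V = 51 − 4·85 = -289
Policy A (T + 9, A := 41):
  T = 85 + 9 = 94
  V = 51 − 4·94 = -325
Change in V: -325 − (-289) = -36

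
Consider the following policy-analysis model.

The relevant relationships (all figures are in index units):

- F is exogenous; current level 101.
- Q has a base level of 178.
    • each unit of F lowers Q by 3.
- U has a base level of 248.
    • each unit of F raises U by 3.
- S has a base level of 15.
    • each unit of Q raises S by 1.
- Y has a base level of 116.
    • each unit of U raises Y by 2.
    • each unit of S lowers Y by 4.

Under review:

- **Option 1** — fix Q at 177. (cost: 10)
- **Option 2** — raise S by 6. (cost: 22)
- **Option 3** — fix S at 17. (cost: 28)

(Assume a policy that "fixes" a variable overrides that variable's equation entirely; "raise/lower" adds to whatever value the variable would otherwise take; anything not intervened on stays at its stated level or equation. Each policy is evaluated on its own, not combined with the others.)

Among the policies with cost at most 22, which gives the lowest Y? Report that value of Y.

450

Option 1 (Q := 177):
  F = 101
  Q = 177
  U = 248 + 3·101 = 551
  S = 15 + 177 = 192
  Y = 116 + 2·551 − 4·192 = 450
Option 2 (S + 6):
  F = 101
  Q = 178 − 3·101 = -125
  U = 248 + 3·101 = 551
  S = 15 + (-125) (+6 from intervention) = -104
  Y = 116 + 2·551 − 4·(-104) = 1634
Comparing — Option 1: Y=450, Option 2: Y=1634. Lowest is 450 (Option 1).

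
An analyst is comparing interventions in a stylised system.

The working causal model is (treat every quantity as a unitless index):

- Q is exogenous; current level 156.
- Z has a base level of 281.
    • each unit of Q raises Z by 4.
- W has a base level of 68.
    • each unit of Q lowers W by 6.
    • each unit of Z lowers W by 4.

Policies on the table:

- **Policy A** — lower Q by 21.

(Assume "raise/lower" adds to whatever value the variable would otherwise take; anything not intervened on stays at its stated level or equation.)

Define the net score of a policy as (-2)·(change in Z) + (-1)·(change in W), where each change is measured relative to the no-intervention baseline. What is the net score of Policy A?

-294

Baseline:
  Q = 156
  Z = 281 + 4·156 = 905
  W = 68 − 6·156 − 4·905 = -4488
Policy A (Q − 21):
  Q = 156 − 21 = 135
  Z = 281 + 4·135 = 821
  W = 68 − 6·135 − 4·821 = -4026
ΔZ = 821 − 905 = -84; ΔW = -4026 − (-4488) = 462
Score = (-2)·(-84) + (-1)·462 = -294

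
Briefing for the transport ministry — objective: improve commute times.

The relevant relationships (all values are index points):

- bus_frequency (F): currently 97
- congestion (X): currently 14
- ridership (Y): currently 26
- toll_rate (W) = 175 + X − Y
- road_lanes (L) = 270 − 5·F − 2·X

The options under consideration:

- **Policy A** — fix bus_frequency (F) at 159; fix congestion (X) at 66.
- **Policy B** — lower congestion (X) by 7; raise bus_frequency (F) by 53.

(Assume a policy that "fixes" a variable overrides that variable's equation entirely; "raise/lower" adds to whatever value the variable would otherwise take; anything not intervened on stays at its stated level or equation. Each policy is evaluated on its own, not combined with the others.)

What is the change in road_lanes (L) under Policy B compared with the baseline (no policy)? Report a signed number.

-251

Baseline:
  F = 97
  X = 14
  L = 270 − 5·97 − 2·14 = -243
Policy B (X − 7, F + 53):
  F = 97 + 53 = 150
  X = 14 − 7 = 7
  L = 270 − 5·150 − 2·7 = -494
Change in L: -494 − (-243) = -251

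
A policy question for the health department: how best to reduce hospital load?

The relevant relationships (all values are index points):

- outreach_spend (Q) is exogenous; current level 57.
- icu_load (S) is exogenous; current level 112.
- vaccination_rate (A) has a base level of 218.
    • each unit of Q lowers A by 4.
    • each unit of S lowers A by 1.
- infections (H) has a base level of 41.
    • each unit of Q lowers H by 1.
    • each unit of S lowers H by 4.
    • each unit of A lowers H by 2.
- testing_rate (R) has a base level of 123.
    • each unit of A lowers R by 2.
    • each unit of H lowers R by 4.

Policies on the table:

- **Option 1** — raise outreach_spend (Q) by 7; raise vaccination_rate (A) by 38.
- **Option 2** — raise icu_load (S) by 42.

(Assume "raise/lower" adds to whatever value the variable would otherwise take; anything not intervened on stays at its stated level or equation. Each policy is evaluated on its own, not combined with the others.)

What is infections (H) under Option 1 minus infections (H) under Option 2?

Option 1 (Q + 7, A + 38):
  Q = 57 + 7 = 64
  S = 112
  A = 218 − 4·64 − 112 (+38 from intervention) = -112
  H = 41 − 64 − 4·112 − 2·(-112) = -247
Option 2 (S + 42):
  Q = 57
  S = 112 + 42 = 154
  A = 218 − 4·57 − 154 = -164
  H = 41 − 57 − 4·154 − 2·(-164) = -304
H: -247 − (-304) = 57

57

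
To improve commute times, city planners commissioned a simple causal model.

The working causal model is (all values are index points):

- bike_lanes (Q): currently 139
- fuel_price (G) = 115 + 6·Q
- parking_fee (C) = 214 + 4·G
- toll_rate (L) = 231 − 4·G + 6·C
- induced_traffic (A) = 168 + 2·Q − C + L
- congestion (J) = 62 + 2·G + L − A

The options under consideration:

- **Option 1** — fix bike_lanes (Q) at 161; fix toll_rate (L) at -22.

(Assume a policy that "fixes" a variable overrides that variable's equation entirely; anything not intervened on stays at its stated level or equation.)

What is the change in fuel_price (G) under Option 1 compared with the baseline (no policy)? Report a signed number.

132

Baseline:
  Q = 139
  G = 115 + 6·139 = 949
Option 1 (Q := 161, L := -22):
  Q = 161
  G = 115 + 6·161 = 1081
Change in G: 1081 − 949 = 132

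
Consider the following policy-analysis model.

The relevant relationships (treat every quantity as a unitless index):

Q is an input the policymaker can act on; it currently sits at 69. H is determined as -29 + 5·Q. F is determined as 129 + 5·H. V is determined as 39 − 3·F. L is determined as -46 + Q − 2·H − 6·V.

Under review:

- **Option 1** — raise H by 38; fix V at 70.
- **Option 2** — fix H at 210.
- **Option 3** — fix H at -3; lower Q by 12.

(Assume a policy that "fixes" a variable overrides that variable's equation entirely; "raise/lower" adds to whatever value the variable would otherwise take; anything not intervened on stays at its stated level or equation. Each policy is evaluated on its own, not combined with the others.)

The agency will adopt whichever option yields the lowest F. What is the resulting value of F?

114

Option 1 (H + 38, V := 70):
  Q = 69
  H = -29 + 5·69 (+38 from intervention) = 354
  F = 129 + 5·354 = 1899
Option 2 (H := 210):
  Q = 69
  H = 210
  F = 129 + 5·210 = 1179
Option 3 (H := -3, Q − 12):
  Q = 69 − 12 = 57
  H = -3
  F = 129 + 5·(-3) = 114
Comparing — Option 1: F=1899, Option 2: F=1179, Option 3: F=114. Lowest is 114 (Option 3).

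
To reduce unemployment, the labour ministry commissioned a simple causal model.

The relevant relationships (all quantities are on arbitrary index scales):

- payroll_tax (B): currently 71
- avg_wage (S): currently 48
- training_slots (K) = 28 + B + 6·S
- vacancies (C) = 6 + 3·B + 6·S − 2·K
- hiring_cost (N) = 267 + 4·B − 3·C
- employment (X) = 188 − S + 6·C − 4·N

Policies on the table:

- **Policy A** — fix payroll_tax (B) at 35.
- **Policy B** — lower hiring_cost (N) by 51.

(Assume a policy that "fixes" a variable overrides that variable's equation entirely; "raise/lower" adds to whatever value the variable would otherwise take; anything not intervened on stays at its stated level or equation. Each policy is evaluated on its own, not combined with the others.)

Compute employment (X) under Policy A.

-6942

Policy A (B := 35):
  B = 35
  S = 48
  K = 28 + 35 + 6·48 = 351
  C = 6 + 3·35 + 6·48 − 2·351 = -303
  N = 267 + 4·35 − 3·(-303) = 1316
  X = 188 − 48 + 6·(-303) − 4·1316 = -6942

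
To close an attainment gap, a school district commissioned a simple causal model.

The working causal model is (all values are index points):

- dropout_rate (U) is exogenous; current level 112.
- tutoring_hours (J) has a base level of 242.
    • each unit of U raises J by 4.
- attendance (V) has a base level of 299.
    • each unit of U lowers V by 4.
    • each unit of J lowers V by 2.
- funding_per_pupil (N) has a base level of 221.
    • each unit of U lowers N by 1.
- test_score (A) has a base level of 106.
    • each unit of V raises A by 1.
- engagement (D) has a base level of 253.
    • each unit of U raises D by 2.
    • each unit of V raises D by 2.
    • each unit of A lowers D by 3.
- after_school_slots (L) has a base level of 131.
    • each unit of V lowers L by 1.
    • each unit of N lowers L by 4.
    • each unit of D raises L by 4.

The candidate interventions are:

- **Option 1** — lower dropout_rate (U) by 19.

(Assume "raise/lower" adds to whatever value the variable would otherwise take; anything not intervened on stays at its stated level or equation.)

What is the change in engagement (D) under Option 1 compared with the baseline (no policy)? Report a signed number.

-266

Baseline:
  U = 112
  J = 242 + 4·112 = 690
  V = 299 − 4·112 − 2·690 = -1529
  A = 106 + (-1529) = -1423
  D = 253 + 2·112 + 2·(-1529) − 3·(-1423) = 1688
Option 1 (U − 19):
  U = 112 − 19 = 93
  J = 242 + 4·93 = 614
  V = 299 − 4·93 − 2·614 = -1301
  A = 106 + (-1301) = -1195
  D = 253 + 2·93 + 2·(-1301) − 3·(-1195) = 1422
Change in D: 1422 − 1688 = -266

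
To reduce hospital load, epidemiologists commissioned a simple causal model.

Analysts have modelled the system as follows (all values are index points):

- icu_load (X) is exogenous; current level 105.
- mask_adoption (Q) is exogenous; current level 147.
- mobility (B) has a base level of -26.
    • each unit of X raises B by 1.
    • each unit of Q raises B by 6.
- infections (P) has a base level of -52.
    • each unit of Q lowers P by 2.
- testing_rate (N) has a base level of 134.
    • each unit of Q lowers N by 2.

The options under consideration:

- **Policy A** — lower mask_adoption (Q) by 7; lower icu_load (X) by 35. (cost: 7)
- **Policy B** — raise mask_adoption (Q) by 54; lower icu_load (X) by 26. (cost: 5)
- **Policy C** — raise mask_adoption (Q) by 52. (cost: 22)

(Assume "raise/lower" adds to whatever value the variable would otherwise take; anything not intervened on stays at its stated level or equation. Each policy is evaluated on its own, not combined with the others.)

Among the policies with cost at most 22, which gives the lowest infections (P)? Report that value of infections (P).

-454

Policy A (Q − 7, X − 35):
  Q = 147 − 7 = 140
  P = -52 − 2·140 = -332
Policy B (Q + 54, X − 26):
  Q = 147 + 54 = 201
  P = -52 − 2·201 = -454
Policy C (Q + 52):
  Q = 147 + 52 = 199
  P = -52 − 2·199 = -450
Comparing — Policy A: P=-332, Policy B: P=-454, Policy C: P=-450. Lowest is -454 (Policy B).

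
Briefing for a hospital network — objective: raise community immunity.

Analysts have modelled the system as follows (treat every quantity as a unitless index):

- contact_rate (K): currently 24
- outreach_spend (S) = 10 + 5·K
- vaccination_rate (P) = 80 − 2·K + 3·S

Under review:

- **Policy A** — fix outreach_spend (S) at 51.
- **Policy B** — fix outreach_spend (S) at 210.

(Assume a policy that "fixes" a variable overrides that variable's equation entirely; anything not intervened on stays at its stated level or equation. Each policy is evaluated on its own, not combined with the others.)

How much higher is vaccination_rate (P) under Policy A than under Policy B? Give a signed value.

Policy A (S := 51):
  K = 24
  S = 51
  P = 80 − 2·24 + 3·51 = 185
Policy B (S := 210):
  K = 24
  S = 210
  P = 80 − 2·24 + 3·210 = 662
P: 185 − 662 = -477

-477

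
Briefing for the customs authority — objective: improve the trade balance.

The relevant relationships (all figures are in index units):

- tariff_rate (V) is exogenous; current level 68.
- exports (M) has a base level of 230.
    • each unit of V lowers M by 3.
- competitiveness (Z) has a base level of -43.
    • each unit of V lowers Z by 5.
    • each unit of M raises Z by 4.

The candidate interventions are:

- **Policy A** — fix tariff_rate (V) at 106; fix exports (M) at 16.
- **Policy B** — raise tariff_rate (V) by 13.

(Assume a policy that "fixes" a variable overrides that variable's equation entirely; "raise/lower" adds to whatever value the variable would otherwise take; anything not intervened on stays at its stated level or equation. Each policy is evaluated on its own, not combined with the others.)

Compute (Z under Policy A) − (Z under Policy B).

Policy A (V := 106, M := 16):
  V = 106
  M = 16
  Z = -43 − 5·106 + 4·16 = -509
Policy B (V + 13):
  V = 68 + 13 = 81
  M = 230 − 3·81 = -13
  Z = -43 − 5·81 + 4·(-13) = -500
Z: -509 − (-500) = -9

-9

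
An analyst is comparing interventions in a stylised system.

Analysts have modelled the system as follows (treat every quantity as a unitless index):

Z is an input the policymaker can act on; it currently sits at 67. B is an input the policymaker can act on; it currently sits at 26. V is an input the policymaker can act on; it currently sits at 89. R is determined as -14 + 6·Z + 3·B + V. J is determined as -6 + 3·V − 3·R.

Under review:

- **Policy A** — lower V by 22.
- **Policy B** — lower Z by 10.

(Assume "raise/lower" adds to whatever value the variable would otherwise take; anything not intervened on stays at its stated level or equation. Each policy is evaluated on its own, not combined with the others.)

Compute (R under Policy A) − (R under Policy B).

Policy A (V − 22):
  Z = 67
  B = 26
  V = 89 − 22 = 67
  R = -14 + 6·67 + 3·26 + 67 = 533
Policy B (Z − 10):
  Z = 67 − 10 = 57
  B = 26
  V = 89
  R = -14 + 6·57 + 3·26 + 89 = 495
R: 533 − 495 = 38

38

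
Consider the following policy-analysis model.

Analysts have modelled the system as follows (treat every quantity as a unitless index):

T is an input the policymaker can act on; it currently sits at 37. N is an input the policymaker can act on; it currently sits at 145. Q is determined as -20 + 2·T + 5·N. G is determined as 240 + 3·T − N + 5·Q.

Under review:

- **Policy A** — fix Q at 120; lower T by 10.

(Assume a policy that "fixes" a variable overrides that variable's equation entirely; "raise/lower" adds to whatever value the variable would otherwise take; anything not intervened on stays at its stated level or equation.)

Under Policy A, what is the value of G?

776

Policy A (Q := 120, T − 10):
  T = 37 − 10 = 27
  N = 145
  Q = 120
  G = 240 + 3·27 − 145 + 5·120 = 776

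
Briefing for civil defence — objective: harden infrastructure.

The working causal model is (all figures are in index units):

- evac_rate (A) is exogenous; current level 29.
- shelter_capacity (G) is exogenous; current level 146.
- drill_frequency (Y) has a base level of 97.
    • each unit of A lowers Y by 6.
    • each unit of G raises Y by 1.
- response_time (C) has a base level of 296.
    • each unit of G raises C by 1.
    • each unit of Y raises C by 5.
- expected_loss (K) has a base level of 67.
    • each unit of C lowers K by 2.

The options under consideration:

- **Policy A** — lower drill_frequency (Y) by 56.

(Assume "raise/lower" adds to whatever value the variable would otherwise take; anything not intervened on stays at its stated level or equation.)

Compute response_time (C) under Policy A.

507

Policy A (Y − 56):
  A = 29
  G = 146
  Y = 97 − 6·29 + 146 (−56 from intervention) = 13
  C = 296 + 146 + 5·13 = 507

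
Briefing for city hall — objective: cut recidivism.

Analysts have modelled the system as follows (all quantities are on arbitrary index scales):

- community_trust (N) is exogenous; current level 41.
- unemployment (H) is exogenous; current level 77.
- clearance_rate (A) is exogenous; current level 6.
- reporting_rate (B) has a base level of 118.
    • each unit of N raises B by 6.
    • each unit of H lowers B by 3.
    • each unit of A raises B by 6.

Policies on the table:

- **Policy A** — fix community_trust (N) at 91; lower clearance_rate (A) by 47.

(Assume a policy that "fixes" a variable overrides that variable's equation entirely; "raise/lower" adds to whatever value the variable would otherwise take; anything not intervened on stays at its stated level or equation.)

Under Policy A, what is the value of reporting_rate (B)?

187

Policy A (N := 91, A − 47):
  N = 91
  H = 77
  A = 6 − 47 = -41
  B = 118 + 6·91 − 3·77 + 6·(-41) = 187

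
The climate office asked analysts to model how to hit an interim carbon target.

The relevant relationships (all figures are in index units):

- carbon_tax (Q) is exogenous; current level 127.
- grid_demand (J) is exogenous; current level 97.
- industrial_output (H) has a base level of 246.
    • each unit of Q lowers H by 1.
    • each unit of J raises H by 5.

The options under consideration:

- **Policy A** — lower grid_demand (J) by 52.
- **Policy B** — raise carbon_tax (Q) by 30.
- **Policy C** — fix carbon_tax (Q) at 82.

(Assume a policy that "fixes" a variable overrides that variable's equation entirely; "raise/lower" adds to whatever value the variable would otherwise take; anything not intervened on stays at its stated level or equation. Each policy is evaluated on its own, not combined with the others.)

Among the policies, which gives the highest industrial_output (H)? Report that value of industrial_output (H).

Policy A (J − 52):
  Q = 127
  J = 97 − 52 = 45
  H = 246 − 127 + 5·45 = 344
Policy B (Q + 30):
  Q = 127 + 30 = 157
  J = 97
  H = 246 − 157 + 5·97 = 574
Policy C (Q := 82):
  Q = 82
  J = 97
  H = 246 − 82 + 5·97 = 649
Comparing — Policy A: H=344, Policy B: H=574, Policy C: H=649. Highest is 649 (Policy C).

649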